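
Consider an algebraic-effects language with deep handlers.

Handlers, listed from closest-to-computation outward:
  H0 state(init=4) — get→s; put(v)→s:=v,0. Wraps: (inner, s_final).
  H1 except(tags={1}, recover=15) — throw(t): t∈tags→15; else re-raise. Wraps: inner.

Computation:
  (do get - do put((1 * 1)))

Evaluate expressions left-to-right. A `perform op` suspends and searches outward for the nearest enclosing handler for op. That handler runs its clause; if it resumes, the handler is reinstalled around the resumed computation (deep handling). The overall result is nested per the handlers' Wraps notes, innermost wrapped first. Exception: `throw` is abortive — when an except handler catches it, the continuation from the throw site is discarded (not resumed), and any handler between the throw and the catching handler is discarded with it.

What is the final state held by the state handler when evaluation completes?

Answer: 1

Step-by-step:
get @ H0 ⇒ 4
put(1) @ H0 ⇒ s:=1
H0 returns (4, 1)
H1 returns (4, 1)
= (4, 1)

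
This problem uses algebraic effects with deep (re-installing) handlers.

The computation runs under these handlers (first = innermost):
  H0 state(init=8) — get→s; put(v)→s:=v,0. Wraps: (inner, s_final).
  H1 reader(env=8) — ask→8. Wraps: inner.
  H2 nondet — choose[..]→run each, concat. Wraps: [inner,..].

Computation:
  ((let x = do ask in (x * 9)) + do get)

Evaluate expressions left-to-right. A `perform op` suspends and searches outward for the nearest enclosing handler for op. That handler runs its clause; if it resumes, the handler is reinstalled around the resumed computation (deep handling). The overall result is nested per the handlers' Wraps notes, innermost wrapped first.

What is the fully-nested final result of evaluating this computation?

Answer: [(80, 8)]

Working:
ask @ H1 ⇒ 8
get @ H0 ⇒ 8
H0 returns (80, 8)
H1 returns (80, 8)
H2 returns [(80, 8)]
= [(80, 8)]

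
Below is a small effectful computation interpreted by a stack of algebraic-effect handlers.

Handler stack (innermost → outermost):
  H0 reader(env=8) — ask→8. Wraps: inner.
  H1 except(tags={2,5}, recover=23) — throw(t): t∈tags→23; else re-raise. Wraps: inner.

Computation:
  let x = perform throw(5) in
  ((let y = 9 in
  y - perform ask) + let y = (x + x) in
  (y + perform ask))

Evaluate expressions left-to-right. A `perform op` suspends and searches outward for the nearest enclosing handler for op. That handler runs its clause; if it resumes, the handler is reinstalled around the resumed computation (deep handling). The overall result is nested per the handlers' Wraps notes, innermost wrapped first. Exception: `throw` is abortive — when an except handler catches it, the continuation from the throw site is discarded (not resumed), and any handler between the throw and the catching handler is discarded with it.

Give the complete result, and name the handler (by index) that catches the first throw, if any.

Step-by-step:
throw(5) @ H1 caught ⇒ 23
= 23

Answer: 23 ; first throw caught by: H1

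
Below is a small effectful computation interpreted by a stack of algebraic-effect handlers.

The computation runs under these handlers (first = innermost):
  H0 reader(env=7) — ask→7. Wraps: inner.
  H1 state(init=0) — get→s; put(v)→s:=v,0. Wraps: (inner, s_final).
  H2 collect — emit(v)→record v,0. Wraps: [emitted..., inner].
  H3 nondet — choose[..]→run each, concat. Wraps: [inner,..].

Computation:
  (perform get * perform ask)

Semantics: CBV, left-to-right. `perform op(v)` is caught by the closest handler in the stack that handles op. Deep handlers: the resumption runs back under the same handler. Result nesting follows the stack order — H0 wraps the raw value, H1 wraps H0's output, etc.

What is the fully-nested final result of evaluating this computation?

Working:
get @ H1 ⇒ 0
ask @ H0 ⇒ 7
H0 returns 0
H1 returns (0, 0)
H2 returns [(0, 0)]
H3 returns [[(0, 0)]]
= [[(0, 0)]]

Answer: [[(0, 0)]]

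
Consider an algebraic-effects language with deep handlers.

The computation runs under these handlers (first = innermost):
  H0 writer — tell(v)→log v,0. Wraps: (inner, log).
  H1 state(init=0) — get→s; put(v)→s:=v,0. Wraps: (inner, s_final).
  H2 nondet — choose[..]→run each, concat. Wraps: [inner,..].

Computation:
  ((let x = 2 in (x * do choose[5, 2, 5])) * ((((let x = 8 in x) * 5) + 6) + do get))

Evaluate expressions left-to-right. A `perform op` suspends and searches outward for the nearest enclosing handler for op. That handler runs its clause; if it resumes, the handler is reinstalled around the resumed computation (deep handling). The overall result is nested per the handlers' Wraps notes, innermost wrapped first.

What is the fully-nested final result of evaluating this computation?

Answer: [((460, ()), 0), ((184, ()), 0), ((460, ()), 0)]

Evaluation trace:
choose[5, 2, 5] @ H2
  branch[0] choose=5:
    get @ H1 ⇒ 0
    H0 returns (460, ())
    H1 returns ((460, ()), 0)
    H2 returns [((460, ()), 0)]
  branch[1] choose=2:
    get @ H1 ⇒ 0
    H0 returns (184, ())
    H1 returns ((184, ()), 0)
    H2 returns [((184, ()), 0)]
  branch[2] choose=5:
    get @ H1 ⇒ 0
    H0 returns (460, ())
    H1 returns ((460, ()), 0)
    H2 returns [((460, ()), 0)]
= [((460, ()), 0), ((184, ()), 0), ((460, ()), 0)]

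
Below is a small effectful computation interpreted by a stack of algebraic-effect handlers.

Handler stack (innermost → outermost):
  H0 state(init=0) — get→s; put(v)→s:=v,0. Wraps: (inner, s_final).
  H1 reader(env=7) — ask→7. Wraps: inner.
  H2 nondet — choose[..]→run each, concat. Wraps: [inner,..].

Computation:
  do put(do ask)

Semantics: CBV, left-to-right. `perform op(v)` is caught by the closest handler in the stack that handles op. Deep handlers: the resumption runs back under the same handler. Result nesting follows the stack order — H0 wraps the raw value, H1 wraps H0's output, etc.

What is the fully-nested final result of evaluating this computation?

Answer: [(0, 7)]

Evaluation trace:
ask @ H1 ⇒ 7
put(7) @ H0 ⇒ s:=7
H0 returns (0, 7)
H1 returns (0, 7)
H2 returns [(0, 7)]
= [(0, 7)]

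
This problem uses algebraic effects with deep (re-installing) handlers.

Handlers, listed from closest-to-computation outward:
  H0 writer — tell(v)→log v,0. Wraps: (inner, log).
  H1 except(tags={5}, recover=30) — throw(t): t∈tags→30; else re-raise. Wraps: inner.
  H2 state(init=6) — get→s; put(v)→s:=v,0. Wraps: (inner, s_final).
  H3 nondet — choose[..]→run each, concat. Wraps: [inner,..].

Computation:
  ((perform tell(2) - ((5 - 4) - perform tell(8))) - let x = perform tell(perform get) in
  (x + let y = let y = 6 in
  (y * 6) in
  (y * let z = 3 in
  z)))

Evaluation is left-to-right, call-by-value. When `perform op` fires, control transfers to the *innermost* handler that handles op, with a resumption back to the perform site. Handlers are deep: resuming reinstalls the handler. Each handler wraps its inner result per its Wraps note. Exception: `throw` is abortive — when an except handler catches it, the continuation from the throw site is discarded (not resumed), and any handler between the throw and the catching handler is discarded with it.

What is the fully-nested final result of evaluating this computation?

Answer: [((-109, (2, 8, 6)), 6)]

Evaluation trace:
tell(2) @ H0 ⇒ log+=2
tell(8) @ H0 ⇒ log+=8
get @ H2 ⇒ 6
tell(6) @ H0 ⇒ log+=6
H0 returns (-109, (2, 8, 6))
H1 returns (-109, (2, 8, 6))
H2 returns ((-109, (2, 8, 6)), 6)
H3 returns [((-109, (2, 8, 6)), 6)]
= [((-109, (2, 8, 6)), 6)]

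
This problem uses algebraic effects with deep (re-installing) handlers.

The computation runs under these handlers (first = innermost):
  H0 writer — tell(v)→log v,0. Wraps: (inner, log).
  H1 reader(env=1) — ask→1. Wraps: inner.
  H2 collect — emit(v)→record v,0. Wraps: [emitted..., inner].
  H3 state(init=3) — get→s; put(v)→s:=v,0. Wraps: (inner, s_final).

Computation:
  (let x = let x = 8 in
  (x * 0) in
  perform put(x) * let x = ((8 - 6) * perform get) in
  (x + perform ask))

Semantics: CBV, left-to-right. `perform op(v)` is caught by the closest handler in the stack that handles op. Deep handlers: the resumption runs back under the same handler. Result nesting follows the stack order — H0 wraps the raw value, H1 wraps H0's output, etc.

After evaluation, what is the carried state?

Answer: 0

Step-by-step:
put(0) @ H3 ⇒ s:=0
get @ H3 ⇒ 0
ask @ H1 ⇒ 1
H0 returns (0, ())
H1 returns (0, ())
H2 returns [(0, ())]
H3 returns ([(0, ())], 0)
= ([(0, ())], 0)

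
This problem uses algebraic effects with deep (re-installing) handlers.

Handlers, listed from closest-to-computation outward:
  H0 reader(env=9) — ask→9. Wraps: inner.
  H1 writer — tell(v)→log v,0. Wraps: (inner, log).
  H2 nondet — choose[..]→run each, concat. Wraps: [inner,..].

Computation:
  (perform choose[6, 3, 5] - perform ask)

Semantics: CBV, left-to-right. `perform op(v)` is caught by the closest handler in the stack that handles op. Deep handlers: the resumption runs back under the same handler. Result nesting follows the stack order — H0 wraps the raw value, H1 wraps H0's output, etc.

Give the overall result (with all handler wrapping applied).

Evaluation trace:
choose[6, 3, 5] @ H2
  branch[0] choose=6:
    ask @ H0 ⇒ 9
    H0 returns -3
    H1 returns (-3, ())
    H2 returns [(-3, ())]
  branch[1] choose=3:
    ask @ H0 ⇒ 9
    H0 returns -6
    H1 returns (-6, ())
    H2 returns [(-6, ())]
  branch[2] choose=5:
    ask @ H0 ⇒ 9
    H0 returns -4
    H1 returns (-4, ())
    H2 returns [(-4, ())]
= [(-3, ()), (-6, ()), (-4, ())]

Answer: [(-3, ()), (-6, ()), (-4, ())]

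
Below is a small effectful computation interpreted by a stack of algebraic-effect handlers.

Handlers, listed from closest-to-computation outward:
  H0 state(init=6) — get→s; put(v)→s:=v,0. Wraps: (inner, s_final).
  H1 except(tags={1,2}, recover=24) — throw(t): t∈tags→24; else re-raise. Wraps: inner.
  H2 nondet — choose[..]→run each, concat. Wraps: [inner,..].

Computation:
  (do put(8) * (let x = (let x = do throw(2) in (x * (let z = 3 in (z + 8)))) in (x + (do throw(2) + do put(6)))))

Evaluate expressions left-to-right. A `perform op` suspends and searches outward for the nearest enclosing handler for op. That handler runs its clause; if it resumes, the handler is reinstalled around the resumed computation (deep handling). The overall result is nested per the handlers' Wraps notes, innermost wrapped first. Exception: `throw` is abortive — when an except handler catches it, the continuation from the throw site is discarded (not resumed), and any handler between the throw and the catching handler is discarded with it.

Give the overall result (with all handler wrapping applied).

Working:
put(8) @ H0 ⇒ s:=8
throw(2) @ H1 caught ⇒ 24
H2 returns [24]
= [24]

Answer: [24]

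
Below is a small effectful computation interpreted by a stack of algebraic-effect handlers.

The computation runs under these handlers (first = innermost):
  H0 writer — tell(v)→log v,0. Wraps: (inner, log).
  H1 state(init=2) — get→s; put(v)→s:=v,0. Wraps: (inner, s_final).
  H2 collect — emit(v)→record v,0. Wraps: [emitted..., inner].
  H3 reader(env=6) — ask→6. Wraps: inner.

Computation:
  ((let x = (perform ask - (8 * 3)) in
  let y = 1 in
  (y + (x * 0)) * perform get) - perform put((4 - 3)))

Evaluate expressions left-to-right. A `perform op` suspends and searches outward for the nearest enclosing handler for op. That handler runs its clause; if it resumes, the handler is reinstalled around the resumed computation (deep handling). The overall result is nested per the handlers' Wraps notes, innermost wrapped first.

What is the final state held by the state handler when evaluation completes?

Evaluation trace:
ask @ H3 ⇒ 6
get @ H1 ⇒ 2
put(1) @ H1 ⇒ s:=1
H0 returns (2, ())
H1 returns ((2, ()), 1)
H2 returns [((2, ()), 1)]
H3 returns [((2, ()), 1)]
= [((2, ()), 1)]

Answer: 1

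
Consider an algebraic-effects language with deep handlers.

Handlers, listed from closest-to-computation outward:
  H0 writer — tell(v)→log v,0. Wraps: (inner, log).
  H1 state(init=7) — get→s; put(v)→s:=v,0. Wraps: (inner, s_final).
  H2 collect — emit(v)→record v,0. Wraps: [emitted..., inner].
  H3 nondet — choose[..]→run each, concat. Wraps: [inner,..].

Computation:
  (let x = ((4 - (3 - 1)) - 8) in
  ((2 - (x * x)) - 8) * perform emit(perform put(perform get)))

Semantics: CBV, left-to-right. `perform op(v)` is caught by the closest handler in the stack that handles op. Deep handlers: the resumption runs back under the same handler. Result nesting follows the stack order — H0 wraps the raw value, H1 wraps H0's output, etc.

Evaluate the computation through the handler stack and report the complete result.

Answer: [[0, ((0, ()), 7)]]

Working:
get @ H1 ⇒ 7
put(7) @ H1 ⇒ s:=7
emit(0) @ H2 ⇒ out+=0
H0 returns (0, ())
H1 returns ((0, ()), 7)
H2 returns [0, ((0, ()), 7)]
H3 returns [[0, ((0, ()), 7)]]
= [[0, ((0, ()), 7)]]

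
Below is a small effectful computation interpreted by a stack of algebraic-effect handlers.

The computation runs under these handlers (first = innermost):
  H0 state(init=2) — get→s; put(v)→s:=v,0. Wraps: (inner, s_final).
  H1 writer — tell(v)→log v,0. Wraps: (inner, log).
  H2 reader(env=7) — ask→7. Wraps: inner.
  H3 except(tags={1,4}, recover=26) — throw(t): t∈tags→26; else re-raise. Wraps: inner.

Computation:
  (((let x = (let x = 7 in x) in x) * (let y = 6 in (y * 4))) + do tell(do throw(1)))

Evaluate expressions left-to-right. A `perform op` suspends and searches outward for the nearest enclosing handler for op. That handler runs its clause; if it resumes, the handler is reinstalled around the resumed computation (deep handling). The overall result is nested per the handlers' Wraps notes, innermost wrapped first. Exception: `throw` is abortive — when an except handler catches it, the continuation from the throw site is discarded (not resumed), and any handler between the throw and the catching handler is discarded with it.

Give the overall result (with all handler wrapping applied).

Working:
throw(1) @ H3 caught ⇒ 26
= 26

Answer: 26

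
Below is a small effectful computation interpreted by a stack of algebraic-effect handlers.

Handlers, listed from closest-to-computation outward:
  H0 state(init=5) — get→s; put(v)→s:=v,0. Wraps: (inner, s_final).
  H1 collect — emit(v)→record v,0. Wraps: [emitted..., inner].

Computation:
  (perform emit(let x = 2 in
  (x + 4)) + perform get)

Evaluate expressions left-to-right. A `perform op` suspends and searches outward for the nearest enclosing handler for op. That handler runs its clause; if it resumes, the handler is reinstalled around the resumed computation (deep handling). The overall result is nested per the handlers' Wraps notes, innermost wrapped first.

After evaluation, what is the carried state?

Step-by-step:
emit(6) @ H1 ⇒ out+=6
get @ H0 ⇒ 5
H0 returns (5, 5)
H1 returns [6, (5, 5)]
= [6, (5, 5)]

Answer: 5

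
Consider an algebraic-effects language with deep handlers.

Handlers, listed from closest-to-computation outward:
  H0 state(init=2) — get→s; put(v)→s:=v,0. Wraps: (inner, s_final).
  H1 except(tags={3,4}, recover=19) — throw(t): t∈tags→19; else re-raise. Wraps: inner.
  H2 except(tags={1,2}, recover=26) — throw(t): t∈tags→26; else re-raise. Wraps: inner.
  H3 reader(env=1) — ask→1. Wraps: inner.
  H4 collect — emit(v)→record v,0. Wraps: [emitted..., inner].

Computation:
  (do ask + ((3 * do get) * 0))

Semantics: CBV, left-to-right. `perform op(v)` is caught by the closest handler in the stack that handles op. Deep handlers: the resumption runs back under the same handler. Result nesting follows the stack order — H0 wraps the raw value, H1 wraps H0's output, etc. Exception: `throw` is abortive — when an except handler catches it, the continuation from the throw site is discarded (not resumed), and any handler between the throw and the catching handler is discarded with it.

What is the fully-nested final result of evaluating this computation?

Answer: [(1, 2)]

Step-by-step:
ask @ H3 ⇒ 1
get @ H0 ⇒ 2
H0 returns (1, 2)
H1 returns (1, 2)
H2 returns (1, 2)
H3 returns (1, 2)
H4 returns [(1, 2)]
= [(1, 2)]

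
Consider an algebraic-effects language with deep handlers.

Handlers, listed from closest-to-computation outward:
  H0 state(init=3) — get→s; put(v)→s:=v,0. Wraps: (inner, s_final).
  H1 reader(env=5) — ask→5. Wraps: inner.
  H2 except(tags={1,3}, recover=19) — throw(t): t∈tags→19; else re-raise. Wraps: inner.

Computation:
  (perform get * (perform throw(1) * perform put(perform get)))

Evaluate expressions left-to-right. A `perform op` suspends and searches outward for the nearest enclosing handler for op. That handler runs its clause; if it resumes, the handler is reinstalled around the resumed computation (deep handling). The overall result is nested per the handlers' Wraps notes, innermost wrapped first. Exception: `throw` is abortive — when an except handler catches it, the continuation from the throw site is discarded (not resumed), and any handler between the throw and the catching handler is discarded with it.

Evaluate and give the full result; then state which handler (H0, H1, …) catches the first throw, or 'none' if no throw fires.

Answer: 19 ; first throw caught by: H2

Evaluation trace:
get @ H0 ⇒ 3
throw(1) @ H2 caught ⇒ 19
= 19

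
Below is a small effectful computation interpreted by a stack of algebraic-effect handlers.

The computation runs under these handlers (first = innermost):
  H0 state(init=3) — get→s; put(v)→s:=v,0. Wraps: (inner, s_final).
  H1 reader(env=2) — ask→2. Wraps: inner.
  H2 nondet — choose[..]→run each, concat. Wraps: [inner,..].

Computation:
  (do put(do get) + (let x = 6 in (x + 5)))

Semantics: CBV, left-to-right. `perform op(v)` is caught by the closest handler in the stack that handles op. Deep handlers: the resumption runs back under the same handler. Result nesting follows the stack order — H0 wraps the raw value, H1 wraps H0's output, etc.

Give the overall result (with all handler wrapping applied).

Answer: [(11, 3)]

Step-by-step:
get @ H0 ⇒ 3
put(3) @ H0 ⇒ s:=3
H0 returns (11, 3)
H1 returns (11, 3)
H2 returns [(11, 3)]
= [(11, 3)]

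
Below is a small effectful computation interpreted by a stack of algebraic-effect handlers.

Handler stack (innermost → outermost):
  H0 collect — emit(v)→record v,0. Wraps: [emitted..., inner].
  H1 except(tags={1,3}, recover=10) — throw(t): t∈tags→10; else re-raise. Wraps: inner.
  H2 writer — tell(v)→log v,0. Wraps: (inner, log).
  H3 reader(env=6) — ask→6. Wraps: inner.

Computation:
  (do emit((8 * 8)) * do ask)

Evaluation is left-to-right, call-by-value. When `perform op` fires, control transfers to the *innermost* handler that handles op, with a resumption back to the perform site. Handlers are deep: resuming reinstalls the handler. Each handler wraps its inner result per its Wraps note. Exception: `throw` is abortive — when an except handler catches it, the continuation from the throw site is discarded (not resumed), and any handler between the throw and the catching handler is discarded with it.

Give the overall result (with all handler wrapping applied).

Answer: ([64, 0], ())

Working:
emit(64) @ H0 ⇒ out+=64
ask @ H3 ⇒ 6
H0 returns [64, 0]
H1 returns [64, 0]
H2 returns ([64, 0], ())
H3 returns ([64, 0], ())
= ([64, 0], ())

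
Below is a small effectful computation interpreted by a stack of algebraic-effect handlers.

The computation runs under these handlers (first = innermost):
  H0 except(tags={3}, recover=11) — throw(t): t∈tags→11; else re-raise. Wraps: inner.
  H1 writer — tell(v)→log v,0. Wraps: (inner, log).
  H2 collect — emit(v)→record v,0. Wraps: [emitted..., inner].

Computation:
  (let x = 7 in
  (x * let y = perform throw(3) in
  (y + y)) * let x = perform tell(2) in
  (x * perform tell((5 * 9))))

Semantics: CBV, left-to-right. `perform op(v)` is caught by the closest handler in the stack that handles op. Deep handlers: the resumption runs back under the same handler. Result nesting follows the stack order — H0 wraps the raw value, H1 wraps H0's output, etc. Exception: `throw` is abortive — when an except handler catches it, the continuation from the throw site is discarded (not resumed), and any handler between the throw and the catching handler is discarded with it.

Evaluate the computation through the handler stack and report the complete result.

Step-by-step:
throw(3) @ H0 caught ⇒ 11
H1 returns (11, ())
H2 returns [(11, ())]
= [(11, ())]

Answer: [(11, ())]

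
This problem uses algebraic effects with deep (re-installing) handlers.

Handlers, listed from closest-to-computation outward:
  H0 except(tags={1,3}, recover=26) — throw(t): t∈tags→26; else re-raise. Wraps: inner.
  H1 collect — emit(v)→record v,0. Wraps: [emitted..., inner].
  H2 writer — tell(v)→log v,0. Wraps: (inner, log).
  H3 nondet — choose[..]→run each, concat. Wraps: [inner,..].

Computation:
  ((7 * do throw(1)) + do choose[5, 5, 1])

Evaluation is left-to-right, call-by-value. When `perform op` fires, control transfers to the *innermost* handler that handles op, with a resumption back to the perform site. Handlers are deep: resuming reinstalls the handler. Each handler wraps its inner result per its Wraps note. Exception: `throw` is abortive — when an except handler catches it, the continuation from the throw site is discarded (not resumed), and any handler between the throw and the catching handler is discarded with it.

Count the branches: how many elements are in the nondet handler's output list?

Evaluation trace:
throw(1) @ H0 caught ⇒ 26
H1 returns [26]
H2 returns ([26], ())
H3 returns [([26], ())]
= [([26], ())]

Answer: 1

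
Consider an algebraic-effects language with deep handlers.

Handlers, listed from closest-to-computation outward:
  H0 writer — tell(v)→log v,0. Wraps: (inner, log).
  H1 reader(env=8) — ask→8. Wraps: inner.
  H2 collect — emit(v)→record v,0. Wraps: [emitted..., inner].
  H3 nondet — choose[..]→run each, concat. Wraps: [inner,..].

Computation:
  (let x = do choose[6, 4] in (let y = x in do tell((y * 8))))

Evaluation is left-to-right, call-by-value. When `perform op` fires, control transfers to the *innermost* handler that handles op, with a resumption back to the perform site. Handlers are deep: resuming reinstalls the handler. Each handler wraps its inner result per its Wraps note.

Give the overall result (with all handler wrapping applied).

Answer: [[(0, (48))], [(0, (32))]]

Evaluation trace:
choose[6, 4] @ H3
  branch[0] choose=6:
    tell(48) @ H0 ⇒ log+=48
    H0 returns (0, (48))
    H1 returns (0, (48))
    H2 returns [(0, (48))]
    H3 returns [[(0, (48))]]
  branch[1] choose=4:
    tell(32) @ H0 ⇒ log+=32
    H0 returns (0, (32))
    H1 returns (0, (32))
    H2 returns [(0, (32))]
    H3 returns [[(0, (32))]]
= [[(0, (48))], [(0, (32))]]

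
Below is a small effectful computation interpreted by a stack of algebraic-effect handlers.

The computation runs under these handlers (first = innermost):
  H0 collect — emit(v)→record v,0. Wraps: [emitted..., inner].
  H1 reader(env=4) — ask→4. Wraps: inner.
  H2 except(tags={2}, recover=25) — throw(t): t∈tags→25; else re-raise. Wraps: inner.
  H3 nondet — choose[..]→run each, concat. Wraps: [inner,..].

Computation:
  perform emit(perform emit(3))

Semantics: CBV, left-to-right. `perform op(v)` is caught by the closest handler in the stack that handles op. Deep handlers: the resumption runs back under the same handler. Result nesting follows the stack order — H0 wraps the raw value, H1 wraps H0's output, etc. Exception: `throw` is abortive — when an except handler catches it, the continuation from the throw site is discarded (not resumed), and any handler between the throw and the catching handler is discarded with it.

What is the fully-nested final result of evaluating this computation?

Working:
emit(3) @ H0 ⇒ out+=3
emit(0) @ H0 ⇒ out+=0
H0 returns [3, 0, 0]
H1 returns [3, 0, 0]
H2 returns [3, 0, 0]
H3 returns [[3, 0, 0]]
= [[3, 0, 0]]

Answer: [[3, 0, 0]]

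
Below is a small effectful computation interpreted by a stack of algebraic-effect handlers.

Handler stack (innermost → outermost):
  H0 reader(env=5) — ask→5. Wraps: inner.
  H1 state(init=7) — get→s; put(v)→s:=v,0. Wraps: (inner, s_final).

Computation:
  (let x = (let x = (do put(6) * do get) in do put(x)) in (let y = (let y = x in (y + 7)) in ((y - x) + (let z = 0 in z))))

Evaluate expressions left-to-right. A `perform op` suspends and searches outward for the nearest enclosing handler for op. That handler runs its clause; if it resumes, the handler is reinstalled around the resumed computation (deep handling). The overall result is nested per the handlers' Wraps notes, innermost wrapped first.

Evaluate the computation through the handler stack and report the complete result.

Working:
put(6) @ H1 ⇒ s:=6
get @ H1 ⇒ 6
put(0) @ H1 ⇒ s:=0
H0 returns 7
H1 returns (7, 0)
= (7, 0)

Answer: (7, 0)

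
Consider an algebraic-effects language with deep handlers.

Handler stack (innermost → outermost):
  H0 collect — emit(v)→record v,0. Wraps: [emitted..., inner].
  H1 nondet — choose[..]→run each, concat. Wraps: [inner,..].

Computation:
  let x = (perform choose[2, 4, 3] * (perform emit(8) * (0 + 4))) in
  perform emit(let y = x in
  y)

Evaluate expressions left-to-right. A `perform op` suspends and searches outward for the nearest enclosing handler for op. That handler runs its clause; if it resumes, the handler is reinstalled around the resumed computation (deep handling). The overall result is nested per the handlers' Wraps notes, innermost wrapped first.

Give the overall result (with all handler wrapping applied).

Answer: [[8, 0, 0], [8, 0, 0], [8, 0, 0]]

Working:
choose[2, 4, 3] @ H1
  branch[0] choose=2:
    emit(8) @ H0 ⇒ out+=8
    emit(0) @ H0 ⇒ out+=0
    H0 returns [8, 0, 0]
    H1 returns [[8, 0, 0]]
  branch[1] choose=4:
    emit(8) @ H0 ⇒ out+=8
    emit(0) @ H0 ⇒ out+=0
    H0 returns [8, 0, 0]
    H1 returns [[8, 0, 0]]
  branch[2] choose=3:
    emit(8) @ H0 ⇒ out+=8
    emit(0) @ H0 ⇒ out+=0
    H0 returns [8, 0, 0]
    H1 returns [[8, 0, 0]]
= [[8, 0, 0], [8, 0, 0], [8, 0, 0]]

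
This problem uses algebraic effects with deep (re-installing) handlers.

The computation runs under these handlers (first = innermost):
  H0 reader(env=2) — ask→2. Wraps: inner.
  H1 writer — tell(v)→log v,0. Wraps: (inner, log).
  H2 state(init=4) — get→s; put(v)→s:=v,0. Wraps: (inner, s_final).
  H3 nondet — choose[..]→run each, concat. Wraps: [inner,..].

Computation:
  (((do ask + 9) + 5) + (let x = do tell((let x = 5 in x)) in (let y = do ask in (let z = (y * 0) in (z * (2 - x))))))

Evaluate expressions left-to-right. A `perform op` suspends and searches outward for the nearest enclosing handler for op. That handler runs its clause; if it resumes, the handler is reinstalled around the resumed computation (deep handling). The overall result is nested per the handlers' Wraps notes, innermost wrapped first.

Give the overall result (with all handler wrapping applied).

Step-by-step:
ask @ H0 ⇒ 2
tell(5) @ H1 ⇒ log+=5
ask @ H0 ⇒ 2
H0 returns 16
H1 returns (16, (5))
H2 returns ((16, (5)), 4)
H3 returns [((16, (5)), 4)]
= [((16, (5)), 4)]

Answer: [((16, (5)), 4)]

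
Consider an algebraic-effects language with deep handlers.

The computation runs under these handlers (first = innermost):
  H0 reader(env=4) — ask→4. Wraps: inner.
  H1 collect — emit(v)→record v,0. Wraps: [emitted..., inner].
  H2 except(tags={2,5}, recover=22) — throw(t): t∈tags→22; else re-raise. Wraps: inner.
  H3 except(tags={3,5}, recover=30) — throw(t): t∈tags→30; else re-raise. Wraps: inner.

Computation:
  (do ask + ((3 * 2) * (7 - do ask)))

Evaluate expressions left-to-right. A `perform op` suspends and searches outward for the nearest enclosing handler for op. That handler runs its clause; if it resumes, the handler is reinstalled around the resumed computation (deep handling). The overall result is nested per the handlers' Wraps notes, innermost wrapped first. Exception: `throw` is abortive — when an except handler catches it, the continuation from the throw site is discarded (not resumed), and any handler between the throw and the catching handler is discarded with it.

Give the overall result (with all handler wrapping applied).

Working:
ask @ H0 ⇒ 4
ask @ H0 ⇒ 4
H0 returns 22
H1 returns [22]
H2 returns [22]
H3 returns [22]
= [22]

Answer: [22]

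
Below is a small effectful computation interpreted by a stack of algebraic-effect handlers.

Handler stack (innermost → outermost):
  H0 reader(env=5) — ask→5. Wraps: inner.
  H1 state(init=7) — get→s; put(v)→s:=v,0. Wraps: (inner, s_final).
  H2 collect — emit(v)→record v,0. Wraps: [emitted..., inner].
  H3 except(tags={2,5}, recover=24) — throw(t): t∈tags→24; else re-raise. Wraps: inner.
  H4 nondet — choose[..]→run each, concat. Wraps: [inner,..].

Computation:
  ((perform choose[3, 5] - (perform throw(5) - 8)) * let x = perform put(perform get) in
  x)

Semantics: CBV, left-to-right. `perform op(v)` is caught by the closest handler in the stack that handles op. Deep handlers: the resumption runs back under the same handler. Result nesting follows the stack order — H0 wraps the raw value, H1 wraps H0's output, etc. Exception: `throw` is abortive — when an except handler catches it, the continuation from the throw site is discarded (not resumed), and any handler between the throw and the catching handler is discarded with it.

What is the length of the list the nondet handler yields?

Evaluation trace:
choose[3, 5] @ H4
  branch[0] choose=3:
    throw(5) @ H3 caught ⇒ 24
    H4 returns [24]
  branch[1] choose=5:
    throw(5) @ H3 caught ⇒ 24
    H4 returns [24]
= [24, 24]

Answer: 2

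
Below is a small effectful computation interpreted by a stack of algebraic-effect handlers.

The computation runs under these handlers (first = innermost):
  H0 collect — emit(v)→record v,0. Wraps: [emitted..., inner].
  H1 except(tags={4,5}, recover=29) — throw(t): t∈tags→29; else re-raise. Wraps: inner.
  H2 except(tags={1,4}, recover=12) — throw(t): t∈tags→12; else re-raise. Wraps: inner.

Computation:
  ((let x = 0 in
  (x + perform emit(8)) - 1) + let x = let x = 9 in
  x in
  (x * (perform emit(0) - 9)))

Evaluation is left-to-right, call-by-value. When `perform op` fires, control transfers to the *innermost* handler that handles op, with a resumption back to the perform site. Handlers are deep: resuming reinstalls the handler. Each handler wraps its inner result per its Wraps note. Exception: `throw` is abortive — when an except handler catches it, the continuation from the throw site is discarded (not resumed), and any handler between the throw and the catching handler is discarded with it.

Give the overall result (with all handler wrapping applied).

Step-by-step:
emit(8) @ H0 ⇒ out+=8
emit(0) @ H0 ⇒ out+=0
H0 returns [8, 0, -82]
H1 returns [8, 0, -82]
H2 returns [8, 0, -82]
= [8, 0, -82]

Answer: [8, 0, -82]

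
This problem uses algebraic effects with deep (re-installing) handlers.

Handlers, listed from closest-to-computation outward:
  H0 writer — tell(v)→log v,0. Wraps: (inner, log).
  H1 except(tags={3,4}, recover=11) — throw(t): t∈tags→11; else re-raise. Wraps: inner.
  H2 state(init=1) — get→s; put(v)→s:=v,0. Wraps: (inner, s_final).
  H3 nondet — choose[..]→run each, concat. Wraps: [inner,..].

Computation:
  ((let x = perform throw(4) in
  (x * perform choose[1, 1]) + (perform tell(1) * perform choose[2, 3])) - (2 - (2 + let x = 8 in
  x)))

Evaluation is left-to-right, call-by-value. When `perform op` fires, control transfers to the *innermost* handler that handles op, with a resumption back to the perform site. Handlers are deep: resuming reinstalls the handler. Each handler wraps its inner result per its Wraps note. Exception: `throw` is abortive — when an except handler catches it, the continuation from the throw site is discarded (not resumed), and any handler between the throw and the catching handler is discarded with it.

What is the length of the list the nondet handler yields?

Answer: 1

Step-by-step:
throw(4) @ H1 caught ⇒ 11
H2 returns (11, 1)
H3 returns [(11, 1)]
= [(11, 1)]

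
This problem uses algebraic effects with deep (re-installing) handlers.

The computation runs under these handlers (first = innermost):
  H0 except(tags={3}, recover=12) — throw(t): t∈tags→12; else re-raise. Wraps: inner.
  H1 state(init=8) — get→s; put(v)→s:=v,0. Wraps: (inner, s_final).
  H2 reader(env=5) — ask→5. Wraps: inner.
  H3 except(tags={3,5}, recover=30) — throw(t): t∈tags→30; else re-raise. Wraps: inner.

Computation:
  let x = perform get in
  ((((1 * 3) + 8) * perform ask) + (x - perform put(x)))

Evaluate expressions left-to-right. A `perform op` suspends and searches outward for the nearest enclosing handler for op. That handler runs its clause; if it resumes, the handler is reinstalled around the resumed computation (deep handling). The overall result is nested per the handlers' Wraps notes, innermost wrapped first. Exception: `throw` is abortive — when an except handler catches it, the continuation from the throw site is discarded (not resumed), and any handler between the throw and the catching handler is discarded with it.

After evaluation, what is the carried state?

Working:
get @ H1 ⇒ 8
ask @ H2 ⇒ 5
put(8) @ H1 ⇒ s:=8
H0 returns 63
H1 returns (63, 8)
H2 returns (63, 8)
H3 returns (63, 8)
= (63, 8)

Answer: 8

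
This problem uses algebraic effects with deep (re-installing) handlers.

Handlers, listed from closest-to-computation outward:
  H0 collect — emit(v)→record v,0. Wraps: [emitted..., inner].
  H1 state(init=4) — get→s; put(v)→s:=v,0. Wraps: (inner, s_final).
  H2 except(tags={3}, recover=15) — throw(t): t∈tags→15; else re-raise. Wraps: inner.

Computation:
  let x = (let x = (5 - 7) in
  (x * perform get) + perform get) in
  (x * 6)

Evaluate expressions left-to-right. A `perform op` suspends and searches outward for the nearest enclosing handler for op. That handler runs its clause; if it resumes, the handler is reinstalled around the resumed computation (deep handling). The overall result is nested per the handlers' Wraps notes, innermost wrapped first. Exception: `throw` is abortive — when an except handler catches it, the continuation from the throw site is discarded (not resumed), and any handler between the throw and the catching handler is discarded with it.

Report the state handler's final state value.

Answer: 4

Working:
get @ H1 ⇒ 4
get @ H1 ⇒ 4
H0 returns [-24]
H1 returns ([-24], 4)
H2 returns ([-24], 4)
= ([-24], 4)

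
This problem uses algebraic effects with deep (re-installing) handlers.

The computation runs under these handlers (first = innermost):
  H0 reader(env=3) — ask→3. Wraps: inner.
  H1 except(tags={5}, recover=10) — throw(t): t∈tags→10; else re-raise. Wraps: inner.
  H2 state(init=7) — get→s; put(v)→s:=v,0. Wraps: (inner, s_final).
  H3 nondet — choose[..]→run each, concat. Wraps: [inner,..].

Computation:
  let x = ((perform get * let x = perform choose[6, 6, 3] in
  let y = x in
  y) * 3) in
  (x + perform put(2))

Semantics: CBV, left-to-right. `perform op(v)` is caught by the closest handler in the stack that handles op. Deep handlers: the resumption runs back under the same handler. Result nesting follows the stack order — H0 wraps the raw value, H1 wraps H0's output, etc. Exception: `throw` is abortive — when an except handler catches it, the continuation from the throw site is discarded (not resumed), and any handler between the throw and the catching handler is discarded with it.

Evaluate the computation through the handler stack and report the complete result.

Answer: [(126, 2), (126, 2), (63, 2)]

Evaluation trace:
get @ H2 ⇒ 7
choose[6, 6, 3] @ H3
  branch[0] choose=6:
    put(2) @ H2 ⇒ s:=2
    H0 returns 126
    H1 returns 126
    H2 returns (126, 2)
    H3 returns [(126, 2)]
  branch[1] choose=6:
    put(2) @ H2 ⇒ s:=2
    H0 returns 126
    H1 returns 126
    H2 returns (126, 2)
    H3 returns [(126, 2)]
  branch[2] choose=3:
    put(2) @ H2 ⇒ s:=2
    H0 returns 63
    H1 returns 63
    H2 returns (63, 2)
    H3 returns [(63, 2)]
= [(126, 2), (126, 2), (63, 2)]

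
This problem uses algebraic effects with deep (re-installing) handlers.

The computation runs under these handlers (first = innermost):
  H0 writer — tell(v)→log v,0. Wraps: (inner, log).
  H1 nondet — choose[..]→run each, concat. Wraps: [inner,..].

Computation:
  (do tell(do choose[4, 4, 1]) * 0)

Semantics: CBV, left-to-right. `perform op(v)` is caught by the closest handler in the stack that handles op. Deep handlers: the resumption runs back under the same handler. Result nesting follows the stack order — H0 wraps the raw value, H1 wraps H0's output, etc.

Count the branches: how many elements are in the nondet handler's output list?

Answer: 3

Working:
choose[4, 4, 1] @ H1
  branch[0] choose=4:
    tell(4) @ H0 ⇒ log+=4
    H0 returns (0, (4))
    H1 returns [(0, (4))]
  branch[1] choose=4:
    tell(4) @ H0 ⇒ log+=4
    H0 returns (0, (4))
    H1 returns [(0, (4))]
  branch[2] choose=1:
    tell(1) @ H0 ⇒ log+=1
    H0 returns (0, (1))
    H1 returns [(0, (1))]
= [(0, (4)), (0, (4)), (0, (1))]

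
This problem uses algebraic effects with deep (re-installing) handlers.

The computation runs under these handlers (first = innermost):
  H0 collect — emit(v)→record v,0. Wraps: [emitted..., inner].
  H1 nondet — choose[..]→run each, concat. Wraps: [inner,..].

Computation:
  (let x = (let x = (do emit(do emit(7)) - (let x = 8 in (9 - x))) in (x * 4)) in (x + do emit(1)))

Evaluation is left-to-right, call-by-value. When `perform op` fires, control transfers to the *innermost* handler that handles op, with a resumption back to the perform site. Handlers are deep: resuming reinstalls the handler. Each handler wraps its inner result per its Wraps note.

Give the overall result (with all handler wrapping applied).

Evaluation trace:
emit(7) @ H0 ⇒ out+=7
emit(0) @ H0 ⇒ out+=0
emit(1) @ H0 ⇒ out+=1
H0 returns [7, 0, 1, -4]
H1 returns [[7, 0, 1, -4]]
= [[7, 0, 1, -4]]

Answer: [[7, 0, 1, -4]]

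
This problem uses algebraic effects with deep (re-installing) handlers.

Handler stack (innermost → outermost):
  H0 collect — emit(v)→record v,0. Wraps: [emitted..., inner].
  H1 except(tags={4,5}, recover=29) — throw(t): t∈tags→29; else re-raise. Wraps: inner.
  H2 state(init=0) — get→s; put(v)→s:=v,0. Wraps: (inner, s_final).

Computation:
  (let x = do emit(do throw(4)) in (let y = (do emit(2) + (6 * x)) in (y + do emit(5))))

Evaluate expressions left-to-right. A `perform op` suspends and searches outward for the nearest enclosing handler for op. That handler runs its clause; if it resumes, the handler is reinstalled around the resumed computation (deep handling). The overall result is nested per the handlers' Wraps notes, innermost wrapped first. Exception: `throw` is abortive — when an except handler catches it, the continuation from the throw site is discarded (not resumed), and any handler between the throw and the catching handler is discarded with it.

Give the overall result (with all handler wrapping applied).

Step-by-step:
throw(4) @ H1 caught ⇒ 29
H2 returns (29, 0)
= (29, 0)

Answer: (29, 0)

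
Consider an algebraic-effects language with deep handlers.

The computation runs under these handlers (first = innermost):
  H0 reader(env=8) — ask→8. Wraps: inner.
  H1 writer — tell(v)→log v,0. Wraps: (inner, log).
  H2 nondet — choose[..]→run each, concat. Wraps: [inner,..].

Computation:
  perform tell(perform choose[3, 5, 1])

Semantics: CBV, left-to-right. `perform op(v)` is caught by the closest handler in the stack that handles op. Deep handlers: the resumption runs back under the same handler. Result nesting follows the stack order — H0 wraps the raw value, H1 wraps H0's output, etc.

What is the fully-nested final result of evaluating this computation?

Evaluation trace:
choose[3, 5, 1] @ H2
  branch[0] choose=3:
    tell(3) @ H1 ⇒ log+=3
    H0 returns 0
    H1 returns (0, (3))
    H2 returns [(0, (3))]
  branch[1] choose=5:
    tell(5) @ H1 ⇒ log+=5
    H0 returns 0
    H1 returns (0, (5))
    H2 returns [(0, (5))]
  branch[2] choose=1:
    tell(1) @ H1 ⇒ log+=1
    H0 returns 0
    H1 returns (0, (1))
    H2 returns [(0, (1))]
= [(0, (3)), (0, (5)), (0, (1))]

Answer: [(0, (3)), (0, (5)), (0, (1))]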